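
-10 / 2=-5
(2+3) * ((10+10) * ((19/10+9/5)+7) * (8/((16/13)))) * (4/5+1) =12519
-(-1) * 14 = 14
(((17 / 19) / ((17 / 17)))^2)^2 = 83521 / 130321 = 0.64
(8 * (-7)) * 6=-336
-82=-82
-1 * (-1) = 1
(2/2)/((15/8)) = 8/15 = 0.53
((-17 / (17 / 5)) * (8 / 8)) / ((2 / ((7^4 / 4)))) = -12005 / 8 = -1500.62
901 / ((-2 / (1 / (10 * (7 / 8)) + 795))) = -25073929 / 70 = -358198.99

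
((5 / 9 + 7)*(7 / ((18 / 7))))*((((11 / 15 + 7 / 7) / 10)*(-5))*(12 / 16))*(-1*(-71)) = -949.21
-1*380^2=-144400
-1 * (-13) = 13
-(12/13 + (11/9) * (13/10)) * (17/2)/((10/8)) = -49963/2925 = -17.08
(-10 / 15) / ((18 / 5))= -5 / 27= -0.19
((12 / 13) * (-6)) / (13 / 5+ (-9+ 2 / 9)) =1620 / 1807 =0.90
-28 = -28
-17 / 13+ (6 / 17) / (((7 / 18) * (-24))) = -4163 / 3094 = -1.35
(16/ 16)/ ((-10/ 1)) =-1/ 10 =-0.10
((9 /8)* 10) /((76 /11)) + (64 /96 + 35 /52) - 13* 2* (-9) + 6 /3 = 2833205 /11856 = 238.97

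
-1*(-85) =85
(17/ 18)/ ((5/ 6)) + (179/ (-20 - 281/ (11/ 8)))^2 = 161701823/ 91365360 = 1.77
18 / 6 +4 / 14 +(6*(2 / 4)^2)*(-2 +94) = 989 / 7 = 141.29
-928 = -928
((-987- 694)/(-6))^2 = 2825761/36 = 78493.36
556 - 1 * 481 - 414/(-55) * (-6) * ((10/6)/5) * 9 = -60.49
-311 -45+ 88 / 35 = -12372 / 35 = -353.49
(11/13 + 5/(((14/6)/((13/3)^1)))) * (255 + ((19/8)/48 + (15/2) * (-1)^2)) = 46477559/17472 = 2660.12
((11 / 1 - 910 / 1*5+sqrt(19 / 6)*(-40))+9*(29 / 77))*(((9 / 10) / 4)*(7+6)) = -20430657 / 1540 - 39*sqrt(114) / 2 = -13474.86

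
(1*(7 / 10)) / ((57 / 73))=511 / 570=0.90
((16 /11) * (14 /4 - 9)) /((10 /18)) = -72 /5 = -14.40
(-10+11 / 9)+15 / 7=-418 / 63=-6.63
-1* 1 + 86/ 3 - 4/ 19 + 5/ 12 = 6355/ 228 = 27.87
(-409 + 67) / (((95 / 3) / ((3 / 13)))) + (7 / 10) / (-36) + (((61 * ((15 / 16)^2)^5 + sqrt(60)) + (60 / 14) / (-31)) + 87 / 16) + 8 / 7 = 2 * sqrt(15) + 1002793042976346905 / 27915500717604864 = 43.67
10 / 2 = 5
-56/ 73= -0.77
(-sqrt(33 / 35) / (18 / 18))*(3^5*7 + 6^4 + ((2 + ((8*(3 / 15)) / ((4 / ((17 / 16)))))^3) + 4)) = -192196913*sqrt(1155) / 2240000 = -2916.01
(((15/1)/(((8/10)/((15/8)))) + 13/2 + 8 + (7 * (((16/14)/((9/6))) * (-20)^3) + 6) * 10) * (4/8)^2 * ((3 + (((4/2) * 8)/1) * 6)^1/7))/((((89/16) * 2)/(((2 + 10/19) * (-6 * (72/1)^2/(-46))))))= -63047774205504/272251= -231579587.24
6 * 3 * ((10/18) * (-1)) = -10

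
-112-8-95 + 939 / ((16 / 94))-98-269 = 39477 / 8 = 4934.62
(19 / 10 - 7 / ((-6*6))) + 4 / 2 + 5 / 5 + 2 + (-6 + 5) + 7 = 2357 / 180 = 13.09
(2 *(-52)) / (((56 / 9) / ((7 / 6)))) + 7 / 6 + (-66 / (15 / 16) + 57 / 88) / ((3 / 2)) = -42791 / 660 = -64.83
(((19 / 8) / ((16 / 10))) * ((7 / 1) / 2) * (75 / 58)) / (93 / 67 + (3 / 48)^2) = 26733 / 5539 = 4.83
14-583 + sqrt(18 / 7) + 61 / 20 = -11319 / 20 + 3*sqrt(14) / 7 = -564.35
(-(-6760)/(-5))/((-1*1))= 1352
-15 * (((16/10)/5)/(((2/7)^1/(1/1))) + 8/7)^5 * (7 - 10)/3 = 29214414332928/32826171875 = 889.97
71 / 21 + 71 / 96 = 923 / 224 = 4.12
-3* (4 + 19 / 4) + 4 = -89 / 4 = -22.25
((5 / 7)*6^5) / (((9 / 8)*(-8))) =-4320 / 7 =-617.14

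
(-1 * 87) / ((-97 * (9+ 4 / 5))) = 435 / 4753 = 0.09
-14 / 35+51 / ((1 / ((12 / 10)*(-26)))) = -7958 / 5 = -1591.60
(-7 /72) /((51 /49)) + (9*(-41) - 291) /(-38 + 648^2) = -4306987 /45345528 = -0.09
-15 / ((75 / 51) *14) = -51 / 70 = -0.73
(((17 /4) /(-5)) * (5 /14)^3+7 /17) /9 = 69607 /1679328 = 0.04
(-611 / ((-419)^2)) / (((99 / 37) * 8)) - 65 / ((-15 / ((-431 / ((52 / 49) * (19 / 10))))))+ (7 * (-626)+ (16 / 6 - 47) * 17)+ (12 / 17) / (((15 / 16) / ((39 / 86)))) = -58530372923440631 / 9655932246840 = -6061.60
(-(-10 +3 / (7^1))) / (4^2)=67 / 112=0.60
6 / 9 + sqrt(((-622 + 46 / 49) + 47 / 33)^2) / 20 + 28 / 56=346561 / 10780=32.15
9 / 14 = 0.64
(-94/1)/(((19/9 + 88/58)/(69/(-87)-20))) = 538.69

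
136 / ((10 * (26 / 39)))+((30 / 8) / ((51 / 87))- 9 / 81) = 81659 / 3060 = 26.69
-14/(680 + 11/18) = -252/12251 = -0.02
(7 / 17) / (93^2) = 7 / 147033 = 0.00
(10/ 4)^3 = 125/ 8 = 15.62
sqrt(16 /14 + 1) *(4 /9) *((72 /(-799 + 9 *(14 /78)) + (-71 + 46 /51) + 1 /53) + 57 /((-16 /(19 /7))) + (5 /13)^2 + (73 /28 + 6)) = -384687424223 *sqrt(105) /85234704516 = -46.25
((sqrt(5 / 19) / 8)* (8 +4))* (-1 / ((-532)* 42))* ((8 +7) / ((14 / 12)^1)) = 45* sqrt(95) / 990584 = 0.00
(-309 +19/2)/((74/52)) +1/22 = -171277/814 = -210.41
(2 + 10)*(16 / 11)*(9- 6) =576 / 11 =52.36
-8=-8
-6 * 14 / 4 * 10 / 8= -105 / 4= -26.25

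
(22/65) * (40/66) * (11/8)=11/39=0.28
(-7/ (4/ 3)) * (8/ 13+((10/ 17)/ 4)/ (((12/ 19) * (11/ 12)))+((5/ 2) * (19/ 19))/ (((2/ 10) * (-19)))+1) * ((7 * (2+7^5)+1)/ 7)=-106912.50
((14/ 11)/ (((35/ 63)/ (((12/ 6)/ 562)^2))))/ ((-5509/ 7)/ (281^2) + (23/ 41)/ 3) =7749/ 47280805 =0.00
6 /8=3 /4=0.75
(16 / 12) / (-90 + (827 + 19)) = 1 / 567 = 0.00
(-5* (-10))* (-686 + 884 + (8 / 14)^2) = 485900 / 49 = 9916.33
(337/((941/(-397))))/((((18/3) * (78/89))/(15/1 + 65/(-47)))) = -1905155360/5174559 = -368.18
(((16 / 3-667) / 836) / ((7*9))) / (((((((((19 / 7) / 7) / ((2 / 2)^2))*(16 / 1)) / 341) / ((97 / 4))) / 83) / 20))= -17339639975 / 623808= -27796.44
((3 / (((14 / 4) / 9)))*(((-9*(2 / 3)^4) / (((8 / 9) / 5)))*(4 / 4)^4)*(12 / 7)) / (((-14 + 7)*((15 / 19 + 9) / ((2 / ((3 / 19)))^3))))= 41702720 / 10633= 3922.01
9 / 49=0.18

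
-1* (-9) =9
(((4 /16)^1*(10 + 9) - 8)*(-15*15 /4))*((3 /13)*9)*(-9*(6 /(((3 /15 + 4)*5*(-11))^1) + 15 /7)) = -8912025 /1232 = -7233.79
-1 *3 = -3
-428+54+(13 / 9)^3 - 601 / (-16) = -3889055 / 11664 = -333.42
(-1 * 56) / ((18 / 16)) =-448 / 9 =-49.78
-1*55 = -55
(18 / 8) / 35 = 9 / 140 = 0.06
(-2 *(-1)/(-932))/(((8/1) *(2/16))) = -1/466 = -0.00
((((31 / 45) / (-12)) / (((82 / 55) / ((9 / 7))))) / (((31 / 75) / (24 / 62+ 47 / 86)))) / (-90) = 136895 / 110180448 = 0.00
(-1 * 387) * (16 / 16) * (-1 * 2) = 774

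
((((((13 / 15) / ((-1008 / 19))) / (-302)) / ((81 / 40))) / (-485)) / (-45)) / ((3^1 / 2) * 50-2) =247 / 14731971641100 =0.00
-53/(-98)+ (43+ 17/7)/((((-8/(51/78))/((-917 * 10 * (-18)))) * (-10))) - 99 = 155904139/2548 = 61186.87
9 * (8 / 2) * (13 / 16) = 117 / 4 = 29.25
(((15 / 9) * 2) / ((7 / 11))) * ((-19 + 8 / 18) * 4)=-73480 / 189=-388.78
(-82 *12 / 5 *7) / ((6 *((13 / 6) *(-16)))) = 861 / 130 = 6.62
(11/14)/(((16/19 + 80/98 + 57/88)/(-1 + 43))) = 2703624/188939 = 14.31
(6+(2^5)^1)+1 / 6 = 229 / 6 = 38.17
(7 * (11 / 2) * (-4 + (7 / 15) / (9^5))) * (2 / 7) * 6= -77944526 / 295245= -264.00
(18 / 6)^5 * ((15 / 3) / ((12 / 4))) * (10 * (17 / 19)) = 68850 / 19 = 3623.68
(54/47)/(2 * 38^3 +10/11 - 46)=297/28357168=0.00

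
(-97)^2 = 9409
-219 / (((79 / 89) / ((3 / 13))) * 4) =-58473 / 4108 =-14.23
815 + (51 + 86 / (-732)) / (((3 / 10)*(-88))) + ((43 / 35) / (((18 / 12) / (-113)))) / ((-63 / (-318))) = 41356219 / 119560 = 345.90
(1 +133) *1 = 134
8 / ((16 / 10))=5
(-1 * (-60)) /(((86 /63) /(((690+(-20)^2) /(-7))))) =-294300 /43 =-6844.19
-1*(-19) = 19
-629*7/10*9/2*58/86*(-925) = 212598855/172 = 1236039.85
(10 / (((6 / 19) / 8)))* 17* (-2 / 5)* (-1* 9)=15504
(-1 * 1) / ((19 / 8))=-8 / 19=-0.42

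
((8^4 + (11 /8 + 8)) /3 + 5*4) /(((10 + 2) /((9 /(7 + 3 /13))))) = 9217 /64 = 144.02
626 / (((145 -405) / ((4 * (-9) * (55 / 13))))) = 366.71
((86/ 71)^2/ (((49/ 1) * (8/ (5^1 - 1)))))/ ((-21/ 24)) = -29584/ 1729063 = -0.02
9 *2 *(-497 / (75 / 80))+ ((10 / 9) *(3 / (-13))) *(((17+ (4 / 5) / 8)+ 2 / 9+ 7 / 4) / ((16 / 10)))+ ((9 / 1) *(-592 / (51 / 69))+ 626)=-7698827249 / 477360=-16127.93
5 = 5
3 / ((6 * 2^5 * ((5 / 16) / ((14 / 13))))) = 7 / 130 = 0.05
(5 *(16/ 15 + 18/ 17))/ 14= 271/ 357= 0.76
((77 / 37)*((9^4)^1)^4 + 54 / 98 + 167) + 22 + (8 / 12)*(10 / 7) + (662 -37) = 3856285257881673.80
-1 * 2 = -2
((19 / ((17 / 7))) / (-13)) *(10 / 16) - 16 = -28953 / 1768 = -16.38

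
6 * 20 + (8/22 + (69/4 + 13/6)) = 18451/132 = 139.78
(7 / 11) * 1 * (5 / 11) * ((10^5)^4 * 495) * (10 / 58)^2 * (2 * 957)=23625000000000000000000000 / 29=814655172413793103448275.90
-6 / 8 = -3 / 4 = -0.75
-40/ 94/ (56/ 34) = -85/ 329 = -0.26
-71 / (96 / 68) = -1207 / 24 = -50.29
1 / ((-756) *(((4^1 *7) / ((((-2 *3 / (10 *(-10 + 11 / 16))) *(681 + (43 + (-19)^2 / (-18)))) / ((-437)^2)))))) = -12671 / 1129354381890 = -0.00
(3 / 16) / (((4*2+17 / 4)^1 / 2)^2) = 0.00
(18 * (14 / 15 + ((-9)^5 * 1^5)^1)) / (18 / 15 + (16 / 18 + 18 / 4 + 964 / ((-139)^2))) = -160099.41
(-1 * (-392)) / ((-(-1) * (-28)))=-14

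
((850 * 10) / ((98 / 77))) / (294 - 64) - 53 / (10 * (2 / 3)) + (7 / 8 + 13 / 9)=1356653 / 57960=23.41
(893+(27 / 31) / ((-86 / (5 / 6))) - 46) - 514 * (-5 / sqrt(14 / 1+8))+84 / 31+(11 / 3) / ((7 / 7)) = 1285 * sqrt(22) / 11+13650473 / 15996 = 1401.29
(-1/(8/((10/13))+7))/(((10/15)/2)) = -5/29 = -0.17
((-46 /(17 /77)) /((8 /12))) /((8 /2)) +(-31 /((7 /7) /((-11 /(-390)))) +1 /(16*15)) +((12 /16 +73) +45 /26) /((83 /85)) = -1.70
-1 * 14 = -14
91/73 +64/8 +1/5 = 9.45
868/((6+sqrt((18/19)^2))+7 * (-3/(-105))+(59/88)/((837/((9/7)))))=4723968480/38904157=121.43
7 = 7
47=47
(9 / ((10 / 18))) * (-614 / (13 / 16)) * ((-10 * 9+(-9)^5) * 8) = 376476035328 / 65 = 5791939005.05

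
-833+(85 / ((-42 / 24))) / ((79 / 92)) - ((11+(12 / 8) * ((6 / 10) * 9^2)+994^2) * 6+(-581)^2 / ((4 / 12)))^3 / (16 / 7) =-10114743326564481673678193 / 69125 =-146325400745959951879.61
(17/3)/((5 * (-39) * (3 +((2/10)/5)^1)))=-0.01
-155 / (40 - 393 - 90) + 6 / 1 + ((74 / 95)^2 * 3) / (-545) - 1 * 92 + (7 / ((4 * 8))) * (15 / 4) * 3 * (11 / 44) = -94870579455623 / 1115622848000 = -85.04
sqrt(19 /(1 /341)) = sqrt(6479) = 80.49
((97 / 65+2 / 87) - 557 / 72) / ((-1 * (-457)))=-844289 / 62024040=-0.01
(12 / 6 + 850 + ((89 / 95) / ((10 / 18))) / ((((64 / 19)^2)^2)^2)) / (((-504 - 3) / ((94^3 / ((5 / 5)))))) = -207487417978703073043399 / 148653972075315200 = -1395774.46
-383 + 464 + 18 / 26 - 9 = 945 / 13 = 72.69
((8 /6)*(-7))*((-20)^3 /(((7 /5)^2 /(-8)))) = -6400000 /21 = -304761.90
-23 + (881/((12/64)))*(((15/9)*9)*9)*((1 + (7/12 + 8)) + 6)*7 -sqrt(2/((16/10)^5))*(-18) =225*sqrt(5)/64 + 69193717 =69193724.86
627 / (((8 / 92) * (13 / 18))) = 129789 / 13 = 9983.77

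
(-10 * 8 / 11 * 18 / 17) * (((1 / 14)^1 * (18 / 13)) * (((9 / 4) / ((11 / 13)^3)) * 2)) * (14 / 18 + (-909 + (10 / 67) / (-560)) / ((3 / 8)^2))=29876263307280 / 817128851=36562.49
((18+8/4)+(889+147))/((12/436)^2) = 4182112/3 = 1394037.33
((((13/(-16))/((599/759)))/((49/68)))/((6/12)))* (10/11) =-2.60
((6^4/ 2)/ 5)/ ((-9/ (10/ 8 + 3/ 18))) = -102/ 5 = -20.40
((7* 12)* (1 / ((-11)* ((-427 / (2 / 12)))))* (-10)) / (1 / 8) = -160 / 671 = -0.24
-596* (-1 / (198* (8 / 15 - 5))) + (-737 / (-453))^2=298395083 / 151239033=1.97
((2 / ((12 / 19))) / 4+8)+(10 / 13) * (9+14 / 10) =403 / 24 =16.79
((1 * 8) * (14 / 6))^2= 3136 / 9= 348.44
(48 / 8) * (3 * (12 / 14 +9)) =1242 / 7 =177.43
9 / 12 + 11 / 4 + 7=21 / 2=10.50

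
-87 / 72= -29 / 24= -1.21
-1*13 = -13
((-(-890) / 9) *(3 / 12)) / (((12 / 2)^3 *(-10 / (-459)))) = 1513 / 288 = 5.25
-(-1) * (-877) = -877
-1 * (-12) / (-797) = -12 / 797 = -0.02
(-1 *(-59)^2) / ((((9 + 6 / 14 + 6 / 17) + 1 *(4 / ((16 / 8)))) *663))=-24367 / 54678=-0.45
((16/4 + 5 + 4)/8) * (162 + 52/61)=64571/244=264.64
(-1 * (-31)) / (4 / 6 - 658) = -93 / 1972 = -0.05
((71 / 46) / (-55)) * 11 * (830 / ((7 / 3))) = -17679 / 161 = -109.81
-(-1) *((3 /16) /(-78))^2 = 1 /173056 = 0.00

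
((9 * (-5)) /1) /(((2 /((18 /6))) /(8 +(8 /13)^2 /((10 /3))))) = -92556 /169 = -547.67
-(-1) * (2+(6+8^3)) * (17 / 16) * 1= 1105 / 2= 552.50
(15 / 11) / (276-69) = 5 / 759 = 0.01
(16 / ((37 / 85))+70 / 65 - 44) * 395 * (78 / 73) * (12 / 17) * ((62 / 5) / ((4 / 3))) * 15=-11767249080 / 45917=-256272.17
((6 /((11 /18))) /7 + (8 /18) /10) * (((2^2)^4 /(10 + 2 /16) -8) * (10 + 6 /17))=3208960 /12393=258.93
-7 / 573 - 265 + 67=-113461 / 573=-198.01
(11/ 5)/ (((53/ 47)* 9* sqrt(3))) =517* sqrt(3)/ 7155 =0.13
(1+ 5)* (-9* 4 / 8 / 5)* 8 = -216 / 5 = -43.20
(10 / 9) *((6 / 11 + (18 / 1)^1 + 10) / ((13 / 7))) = 21980 / 1287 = 17.08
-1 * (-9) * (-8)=-72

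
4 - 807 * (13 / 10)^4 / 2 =-22968727 / 20000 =-1148.44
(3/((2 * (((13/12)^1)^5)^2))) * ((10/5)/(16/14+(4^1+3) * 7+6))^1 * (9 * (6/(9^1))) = 2600529297408/18059462432219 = 0.14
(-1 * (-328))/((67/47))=15416/67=230.09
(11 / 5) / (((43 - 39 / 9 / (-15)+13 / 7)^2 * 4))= 218295 / 808947364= 0.00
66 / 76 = 33 / 38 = 0.87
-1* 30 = -30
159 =159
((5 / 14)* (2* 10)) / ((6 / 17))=425 / 21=20.24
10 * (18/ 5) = 36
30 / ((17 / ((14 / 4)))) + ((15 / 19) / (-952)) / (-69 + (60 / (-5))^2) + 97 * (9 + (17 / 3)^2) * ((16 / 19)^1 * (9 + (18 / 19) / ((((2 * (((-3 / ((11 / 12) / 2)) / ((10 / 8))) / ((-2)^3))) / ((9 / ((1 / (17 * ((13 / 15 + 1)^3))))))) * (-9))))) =-99583397939393 / 417561480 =-238487.99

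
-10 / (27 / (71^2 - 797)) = -42440 / 27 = -1571.85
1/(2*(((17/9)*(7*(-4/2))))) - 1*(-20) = 9511/476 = 19.98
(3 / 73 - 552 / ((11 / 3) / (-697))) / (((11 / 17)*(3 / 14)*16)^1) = 3342272437 / 70664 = 47298.09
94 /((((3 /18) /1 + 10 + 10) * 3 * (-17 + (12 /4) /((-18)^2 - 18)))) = -19176 /209693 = -0.09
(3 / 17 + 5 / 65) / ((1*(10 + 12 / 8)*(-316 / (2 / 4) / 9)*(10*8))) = -63 / 16062280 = -0.00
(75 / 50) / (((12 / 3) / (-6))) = -9 / 4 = -2.25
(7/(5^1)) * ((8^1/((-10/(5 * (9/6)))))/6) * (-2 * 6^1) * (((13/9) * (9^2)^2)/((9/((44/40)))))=486486/25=19459.44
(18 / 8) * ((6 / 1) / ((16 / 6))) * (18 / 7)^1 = 729 / 56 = 13.02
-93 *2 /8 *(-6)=279 /2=139.50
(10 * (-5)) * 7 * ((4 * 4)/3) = -5600/3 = -1866.67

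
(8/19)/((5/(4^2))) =128/95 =1.35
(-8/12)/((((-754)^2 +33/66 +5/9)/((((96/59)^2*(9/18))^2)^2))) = -5410421842378752/1502560944949361319547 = -0.00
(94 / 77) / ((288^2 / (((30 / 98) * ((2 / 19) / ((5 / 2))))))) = 47 / 247750272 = 0.00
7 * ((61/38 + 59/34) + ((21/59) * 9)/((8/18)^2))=136.90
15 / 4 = 3.75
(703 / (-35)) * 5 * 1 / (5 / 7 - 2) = 703 / 9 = 78.11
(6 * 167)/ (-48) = -20.88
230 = 230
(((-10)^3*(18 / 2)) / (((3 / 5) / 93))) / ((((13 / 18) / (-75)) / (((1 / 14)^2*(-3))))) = -1412437500 / 637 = -2217327.32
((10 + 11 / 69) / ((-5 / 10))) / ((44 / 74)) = -25937 / 759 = -34.17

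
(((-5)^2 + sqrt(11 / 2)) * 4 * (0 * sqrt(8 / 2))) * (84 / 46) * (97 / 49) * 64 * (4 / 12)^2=0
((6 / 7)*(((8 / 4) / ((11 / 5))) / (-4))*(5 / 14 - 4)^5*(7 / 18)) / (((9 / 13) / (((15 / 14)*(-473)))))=-35576.40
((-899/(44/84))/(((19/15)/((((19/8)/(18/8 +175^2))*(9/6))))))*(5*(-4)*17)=72212175/1347599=53.59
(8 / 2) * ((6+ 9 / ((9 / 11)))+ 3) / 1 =80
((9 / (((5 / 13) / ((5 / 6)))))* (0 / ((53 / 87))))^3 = 0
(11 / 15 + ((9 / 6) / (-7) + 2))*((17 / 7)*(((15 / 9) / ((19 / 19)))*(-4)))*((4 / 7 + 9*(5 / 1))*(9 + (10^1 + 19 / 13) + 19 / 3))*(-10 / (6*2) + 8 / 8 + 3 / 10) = -1199144606 / 51597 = -23240.59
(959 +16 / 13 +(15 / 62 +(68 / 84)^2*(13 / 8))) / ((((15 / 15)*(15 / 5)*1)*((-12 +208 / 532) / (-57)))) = 493522664995 / 313604928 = 1573.71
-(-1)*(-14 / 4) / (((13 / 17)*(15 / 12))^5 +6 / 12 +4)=-0.66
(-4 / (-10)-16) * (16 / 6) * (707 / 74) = -73528 / 185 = -397.45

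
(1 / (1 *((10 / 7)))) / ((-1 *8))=-7 / 80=-0.09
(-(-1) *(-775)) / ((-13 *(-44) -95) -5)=-775 / 472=-1.64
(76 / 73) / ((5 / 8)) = 1.67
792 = 792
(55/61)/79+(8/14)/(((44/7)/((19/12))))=98821/636108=0.16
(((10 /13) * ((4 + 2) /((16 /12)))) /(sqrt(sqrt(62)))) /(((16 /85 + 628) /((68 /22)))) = 65025 * 62^(3 /4) /236704468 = 0.01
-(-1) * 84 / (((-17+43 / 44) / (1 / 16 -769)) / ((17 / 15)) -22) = -511258 / 133789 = -3.82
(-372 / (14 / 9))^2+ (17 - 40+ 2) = 2801247 / 49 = 57168.31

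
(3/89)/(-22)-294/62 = -287919/60698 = -4.74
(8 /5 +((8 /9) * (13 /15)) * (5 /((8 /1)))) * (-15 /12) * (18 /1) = -281 /6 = -46.83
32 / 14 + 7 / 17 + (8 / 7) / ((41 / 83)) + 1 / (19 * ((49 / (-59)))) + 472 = 309494698 / 648907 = 476.95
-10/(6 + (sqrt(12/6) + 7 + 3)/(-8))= -1520/721 - 40 * sqrt(2)/721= -2.19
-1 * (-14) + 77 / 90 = 1337 / 90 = 14.86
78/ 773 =0.10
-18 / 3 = -6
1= 1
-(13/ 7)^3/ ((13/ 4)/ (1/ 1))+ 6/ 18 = -1685/ 1029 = -1.64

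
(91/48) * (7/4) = 637/192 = 3.32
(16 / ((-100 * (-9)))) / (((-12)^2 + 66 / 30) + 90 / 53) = 0.00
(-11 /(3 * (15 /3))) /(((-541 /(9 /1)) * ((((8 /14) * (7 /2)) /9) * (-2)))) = -297 /10820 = -0.03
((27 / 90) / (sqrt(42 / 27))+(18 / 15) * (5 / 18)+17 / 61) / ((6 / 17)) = 51 * sqrt(14) / 280+952 / 549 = 2.42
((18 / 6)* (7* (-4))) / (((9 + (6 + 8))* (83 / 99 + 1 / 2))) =-16632 / 6095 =-2.73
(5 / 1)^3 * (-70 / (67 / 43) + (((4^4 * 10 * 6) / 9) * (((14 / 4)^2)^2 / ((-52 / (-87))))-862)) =46552688500 / 871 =53447403.56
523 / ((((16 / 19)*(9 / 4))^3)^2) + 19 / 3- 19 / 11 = 380945258417 / 23944605696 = 15.91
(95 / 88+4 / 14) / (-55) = -841 / 33880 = -0.02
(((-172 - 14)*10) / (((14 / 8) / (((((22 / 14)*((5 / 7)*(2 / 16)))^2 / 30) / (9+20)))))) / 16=-93775 / 62387584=-0.00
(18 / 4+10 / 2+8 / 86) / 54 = 275 / 1548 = 0.18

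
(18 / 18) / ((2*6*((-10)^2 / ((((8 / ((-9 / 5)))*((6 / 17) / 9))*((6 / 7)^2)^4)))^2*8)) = 644972544 / 240107923365367225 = 0.00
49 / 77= 7 / 11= 0.64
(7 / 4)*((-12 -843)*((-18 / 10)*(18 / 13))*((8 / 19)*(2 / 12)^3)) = 189 / 26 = 7.27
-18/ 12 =-3/ 2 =-1.50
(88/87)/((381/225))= 2200/3683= 0.60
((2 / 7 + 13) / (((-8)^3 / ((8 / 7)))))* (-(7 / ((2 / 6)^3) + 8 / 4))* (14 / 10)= 17763 / 2240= 7.93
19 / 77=0.25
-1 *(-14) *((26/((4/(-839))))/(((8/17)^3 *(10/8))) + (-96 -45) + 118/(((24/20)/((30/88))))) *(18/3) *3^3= -335074479327/3520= -95191613.45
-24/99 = -8/33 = -0.24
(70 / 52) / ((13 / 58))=1015 / 169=6.01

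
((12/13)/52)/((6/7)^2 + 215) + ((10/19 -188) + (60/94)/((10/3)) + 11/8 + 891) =8998923442485/12762748856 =705.09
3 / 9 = 1 / 3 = 0.33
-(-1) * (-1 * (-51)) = 51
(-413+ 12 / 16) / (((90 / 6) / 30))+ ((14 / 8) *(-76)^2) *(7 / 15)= 116777 / 30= 3892.57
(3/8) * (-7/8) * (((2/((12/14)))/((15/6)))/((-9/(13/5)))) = 637/7200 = 0.09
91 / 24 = 3.79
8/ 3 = 2.67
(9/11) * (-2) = -18/11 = -1.64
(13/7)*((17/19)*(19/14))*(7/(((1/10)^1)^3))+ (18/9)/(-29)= 3204486/203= 15785.65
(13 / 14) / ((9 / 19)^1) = 247 / 126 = 1.96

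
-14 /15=-0.93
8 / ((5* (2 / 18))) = 72 / 5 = 14.40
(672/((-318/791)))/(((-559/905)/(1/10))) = 8017576/29627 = 270.62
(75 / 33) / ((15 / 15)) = 25 / 11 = 2.27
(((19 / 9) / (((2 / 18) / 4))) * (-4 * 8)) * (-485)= 1179520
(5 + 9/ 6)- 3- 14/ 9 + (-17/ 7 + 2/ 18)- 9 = -1181/ 126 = -9.37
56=56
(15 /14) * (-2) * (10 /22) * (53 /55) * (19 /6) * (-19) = 95665 /1694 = 56.47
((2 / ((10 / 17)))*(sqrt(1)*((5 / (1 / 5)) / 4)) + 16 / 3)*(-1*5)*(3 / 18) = -22.15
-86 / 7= -12.29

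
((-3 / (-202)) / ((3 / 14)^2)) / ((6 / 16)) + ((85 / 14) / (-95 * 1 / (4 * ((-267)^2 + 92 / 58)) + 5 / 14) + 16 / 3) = 29053891322 / 1251692091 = 23.21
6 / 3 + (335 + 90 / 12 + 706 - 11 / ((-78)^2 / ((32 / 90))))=143802857 / 136890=1050.50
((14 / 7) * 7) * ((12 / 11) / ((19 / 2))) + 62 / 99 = 382 / 171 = 2.23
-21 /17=-1.24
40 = 40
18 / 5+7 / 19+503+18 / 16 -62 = 339031 / 760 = 446.09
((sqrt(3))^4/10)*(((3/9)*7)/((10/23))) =483/100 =4.83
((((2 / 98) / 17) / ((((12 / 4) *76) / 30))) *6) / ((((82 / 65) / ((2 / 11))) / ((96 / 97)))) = 93600 / 692383769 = 0.00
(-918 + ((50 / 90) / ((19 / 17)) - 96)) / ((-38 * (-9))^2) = -173309 / 20000844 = -0.01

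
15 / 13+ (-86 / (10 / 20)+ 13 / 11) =-24262 / 143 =-169.66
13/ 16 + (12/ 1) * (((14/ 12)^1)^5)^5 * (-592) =-49619418617103033007555/ 148074416822550528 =-335097.85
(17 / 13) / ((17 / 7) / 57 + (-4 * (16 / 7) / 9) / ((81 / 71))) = -1648269 / 1068665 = -1.54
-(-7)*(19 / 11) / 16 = 133 / 176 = 0.76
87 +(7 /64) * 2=87.22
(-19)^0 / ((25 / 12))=12 / 25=0.48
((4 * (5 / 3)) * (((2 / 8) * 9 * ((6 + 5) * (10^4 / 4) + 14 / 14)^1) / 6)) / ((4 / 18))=1237545 / 4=309386.25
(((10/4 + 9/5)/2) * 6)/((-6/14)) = -301/10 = -30.10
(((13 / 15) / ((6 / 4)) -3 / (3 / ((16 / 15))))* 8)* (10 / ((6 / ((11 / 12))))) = -484 / 81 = -5.98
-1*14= -14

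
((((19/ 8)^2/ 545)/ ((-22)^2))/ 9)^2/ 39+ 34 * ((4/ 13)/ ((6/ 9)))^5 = 18309863994098030654881/ 25713826600547907993600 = 0.71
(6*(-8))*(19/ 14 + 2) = -1128/ 7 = -161.14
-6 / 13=-0.46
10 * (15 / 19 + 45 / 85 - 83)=-263830 / 323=-816.81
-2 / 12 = -1 / 6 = -0.17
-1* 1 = -1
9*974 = 8766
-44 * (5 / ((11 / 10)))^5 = -1250000000 / 14641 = -85376.68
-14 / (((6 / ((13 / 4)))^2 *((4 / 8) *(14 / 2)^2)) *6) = -169 / 6048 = -0.03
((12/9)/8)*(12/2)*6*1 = 6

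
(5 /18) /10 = 1 /36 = 0.03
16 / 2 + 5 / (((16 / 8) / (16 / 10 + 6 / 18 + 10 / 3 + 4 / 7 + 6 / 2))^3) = 101749544 / 231525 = 439.48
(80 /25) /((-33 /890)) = -2848 /33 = -86.30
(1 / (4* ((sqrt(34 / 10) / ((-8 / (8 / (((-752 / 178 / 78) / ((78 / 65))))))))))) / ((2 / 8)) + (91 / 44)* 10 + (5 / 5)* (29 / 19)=470* sqrt(85) / 177021 + 9283 / 418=22.23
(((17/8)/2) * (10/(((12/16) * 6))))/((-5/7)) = -119/36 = -3.31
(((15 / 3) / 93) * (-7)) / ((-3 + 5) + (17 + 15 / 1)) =-35 / 3162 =-0.01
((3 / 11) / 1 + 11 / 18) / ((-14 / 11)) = -25 / 36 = -0.69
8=8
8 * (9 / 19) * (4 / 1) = 288 / 19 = 15.16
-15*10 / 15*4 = -40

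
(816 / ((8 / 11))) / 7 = 1122 / 7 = 160.29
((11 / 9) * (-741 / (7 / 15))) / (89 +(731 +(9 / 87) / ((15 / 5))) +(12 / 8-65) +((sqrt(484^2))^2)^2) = -71630 / 2025418632979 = -0.00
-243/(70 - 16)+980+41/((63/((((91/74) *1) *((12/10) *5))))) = 217627/222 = 980.30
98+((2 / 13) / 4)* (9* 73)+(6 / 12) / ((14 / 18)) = 11276 / 91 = 123.91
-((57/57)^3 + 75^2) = -5626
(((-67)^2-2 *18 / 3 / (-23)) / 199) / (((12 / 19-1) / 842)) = -51560.21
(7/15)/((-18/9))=-7/30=-0.23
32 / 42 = 16 / 21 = 0.76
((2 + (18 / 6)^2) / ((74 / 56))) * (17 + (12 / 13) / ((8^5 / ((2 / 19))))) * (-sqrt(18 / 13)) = -3972993717 * sqrt(26) / 121658368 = -166.52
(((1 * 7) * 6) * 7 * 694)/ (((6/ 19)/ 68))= 43935752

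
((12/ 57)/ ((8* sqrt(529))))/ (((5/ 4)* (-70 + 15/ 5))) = -2/ 146395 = -0.00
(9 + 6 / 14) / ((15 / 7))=22 / 5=4.40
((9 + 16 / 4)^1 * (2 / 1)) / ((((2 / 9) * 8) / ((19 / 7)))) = 2223 / 56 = 39.70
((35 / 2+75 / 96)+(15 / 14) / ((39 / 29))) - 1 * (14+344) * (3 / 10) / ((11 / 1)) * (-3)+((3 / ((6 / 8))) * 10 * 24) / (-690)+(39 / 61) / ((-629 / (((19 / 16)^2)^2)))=13597656954121507 / 289462513500160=46.98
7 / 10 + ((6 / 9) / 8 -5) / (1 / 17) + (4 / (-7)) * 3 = -35531 / 420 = -84.60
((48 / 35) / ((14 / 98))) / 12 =4 / 5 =0.80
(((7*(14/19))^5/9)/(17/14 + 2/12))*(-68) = -4302662992768/215420613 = -19973.31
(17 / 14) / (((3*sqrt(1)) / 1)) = 17 / 42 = 0.40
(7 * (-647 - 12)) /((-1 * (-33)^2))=4613 /1089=4.24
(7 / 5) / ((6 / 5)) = 1.17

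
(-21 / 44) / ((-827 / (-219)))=-4599 / 36388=-0.13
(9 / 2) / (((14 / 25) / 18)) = 2025 / 14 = 144.64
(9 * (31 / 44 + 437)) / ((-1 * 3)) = -57777 / 44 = -1313.11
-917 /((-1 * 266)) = 131 /38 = 3.45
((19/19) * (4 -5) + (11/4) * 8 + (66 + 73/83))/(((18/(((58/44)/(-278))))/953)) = -100792139/4568652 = -22.06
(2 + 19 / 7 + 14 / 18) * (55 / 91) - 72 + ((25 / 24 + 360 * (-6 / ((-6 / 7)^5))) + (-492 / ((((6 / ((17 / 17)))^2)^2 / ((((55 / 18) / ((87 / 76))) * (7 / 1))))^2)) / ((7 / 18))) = 1746441344772143 / 379602637596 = 4600.71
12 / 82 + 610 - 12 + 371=969.15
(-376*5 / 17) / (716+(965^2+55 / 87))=-81780 / 689170837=-0.00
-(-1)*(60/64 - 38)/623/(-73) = 0.00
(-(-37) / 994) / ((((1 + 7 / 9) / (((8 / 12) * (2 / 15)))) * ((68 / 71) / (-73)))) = -2701 / 19040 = -0.14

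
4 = 4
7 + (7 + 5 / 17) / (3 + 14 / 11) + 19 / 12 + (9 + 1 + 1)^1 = 204133 / 9588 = 21.29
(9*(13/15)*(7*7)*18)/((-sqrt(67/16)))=-137592*sqrt(67)/335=-3361.91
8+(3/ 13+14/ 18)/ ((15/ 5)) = 8.34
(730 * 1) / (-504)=-365 / 252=-1.45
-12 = -12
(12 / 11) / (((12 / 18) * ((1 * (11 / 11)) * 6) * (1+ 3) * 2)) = 3 / 88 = 0.03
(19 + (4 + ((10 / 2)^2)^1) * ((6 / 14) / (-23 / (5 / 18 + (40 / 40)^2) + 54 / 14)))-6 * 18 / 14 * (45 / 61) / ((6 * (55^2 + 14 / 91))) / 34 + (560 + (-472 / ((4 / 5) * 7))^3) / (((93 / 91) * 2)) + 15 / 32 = -6381553671735019423 / 21805698950112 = -292655.31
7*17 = 119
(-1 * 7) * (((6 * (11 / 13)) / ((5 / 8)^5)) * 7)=-105971712 / 40625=-2608.53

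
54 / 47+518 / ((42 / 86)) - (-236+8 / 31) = 5671624 / 4371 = 1297.56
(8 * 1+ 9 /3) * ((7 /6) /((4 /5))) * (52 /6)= 5005 /36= 139.03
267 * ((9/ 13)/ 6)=801/ 26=30.81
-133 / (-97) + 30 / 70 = 1222 / 679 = 1.80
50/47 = 1.06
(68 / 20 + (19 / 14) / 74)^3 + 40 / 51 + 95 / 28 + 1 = 319841356946393 / 7088583432000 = 45.12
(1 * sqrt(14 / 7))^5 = 5.66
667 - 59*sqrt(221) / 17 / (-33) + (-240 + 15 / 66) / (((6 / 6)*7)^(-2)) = -243801 / 22 + 59*sqrt(221) / 561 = -11080.30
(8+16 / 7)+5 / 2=179 / 14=12.79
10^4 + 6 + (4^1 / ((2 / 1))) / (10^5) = 500300001 / 50000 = 10006.00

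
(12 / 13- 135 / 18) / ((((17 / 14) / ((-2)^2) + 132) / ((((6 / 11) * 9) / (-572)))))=0.00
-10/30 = -1/3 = -0.33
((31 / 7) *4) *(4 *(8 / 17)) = 3968 / 119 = 33.34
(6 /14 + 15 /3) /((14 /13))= 5.04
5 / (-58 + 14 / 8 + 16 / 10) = -100 / 1093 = -0.09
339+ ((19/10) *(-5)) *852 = -7755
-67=-67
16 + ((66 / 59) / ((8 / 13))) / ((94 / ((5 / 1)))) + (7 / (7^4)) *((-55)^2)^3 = 614067454106527 / 7609112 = 80701592.26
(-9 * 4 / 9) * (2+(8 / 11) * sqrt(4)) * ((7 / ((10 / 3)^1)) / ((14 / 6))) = -12.44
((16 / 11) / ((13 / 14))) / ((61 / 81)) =18144 / 8723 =2.08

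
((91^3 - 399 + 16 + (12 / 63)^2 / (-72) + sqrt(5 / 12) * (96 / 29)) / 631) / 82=8 * sqrt(15) / 750259 + 1494701585 / 102681999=14.56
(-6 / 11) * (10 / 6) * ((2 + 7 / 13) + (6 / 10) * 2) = -486 / 143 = -3.40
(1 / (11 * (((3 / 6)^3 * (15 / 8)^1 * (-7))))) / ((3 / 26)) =-1664 / 3465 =-0.48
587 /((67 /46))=27002 /67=403.01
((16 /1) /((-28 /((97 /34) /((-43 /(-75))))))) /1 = -2.84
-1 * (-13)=13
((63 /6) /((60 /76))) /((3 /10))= 133 /3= 44.33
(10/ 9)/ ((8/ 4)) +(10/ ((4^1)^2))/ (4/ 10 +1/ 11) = 395/ 216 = 1.83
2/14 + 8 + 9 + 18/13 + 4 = 2050/91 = 22.53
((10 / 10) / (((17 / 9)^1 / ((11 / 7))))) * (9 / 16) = 891 / 1904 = 0.47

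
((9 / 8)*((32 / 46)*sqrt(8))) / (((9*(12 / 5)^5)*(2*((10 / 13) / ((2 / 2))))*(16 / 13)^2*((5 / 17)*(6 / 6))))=4668625*sqrt(2) / 1465122816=0.00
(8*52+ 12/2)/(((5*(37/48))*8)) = 2532/185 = 13.69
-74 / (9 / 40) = -2960 / 9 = -328.89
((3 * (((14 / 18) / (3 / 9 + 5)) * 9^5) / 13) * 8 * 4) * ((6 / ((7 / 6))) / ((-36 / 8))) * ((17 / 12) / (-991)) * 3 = 4015332 / 12883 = 311.68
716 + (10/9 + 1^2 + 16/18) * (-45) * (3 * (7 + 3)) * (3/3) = -3334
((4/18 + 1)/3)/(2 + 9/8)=88/675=0.13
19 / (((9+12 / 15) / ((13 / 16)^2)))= 16055 / 12544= 1.28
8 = 8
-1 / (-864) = 1 / 864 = 0.00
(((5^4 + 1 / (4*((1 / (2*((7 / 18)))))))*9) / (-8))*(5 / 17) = -206.87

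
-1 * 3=-3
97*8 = 776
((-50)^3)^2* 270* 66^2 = 18376875000000000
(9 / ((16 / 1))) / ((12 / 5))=15 / 64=0.23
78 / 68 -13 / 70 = 572 / 595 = 0.96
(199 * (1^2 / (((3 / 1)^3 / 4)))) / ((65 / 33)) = 8756 / 585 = 14.97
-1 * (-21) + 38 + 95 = 154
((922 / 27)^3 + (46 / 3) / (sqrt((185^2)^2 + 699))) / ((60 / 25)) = 115 * sqrt(292837831) / 10542161916 + 979721810 / 59049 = 16591.68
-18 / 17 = -1.06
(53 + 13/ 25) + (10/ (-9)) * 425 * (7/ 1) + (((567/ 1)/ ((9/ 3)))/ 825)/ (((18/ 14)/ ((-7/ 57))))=-152928001/ 47025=-3252.06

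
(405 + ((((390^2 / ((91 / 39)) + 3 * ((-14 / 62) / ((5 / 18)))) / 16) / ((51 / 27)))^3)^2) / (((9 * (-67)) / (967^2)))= -107964514214023946777407079468672758309153605631311364329 / 691650478976396975665917952000000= -156096926837678523952894.20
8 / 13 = 0.62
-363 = -363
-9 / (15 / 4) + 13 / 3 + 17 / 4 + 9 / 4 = 253 / 30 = 8.43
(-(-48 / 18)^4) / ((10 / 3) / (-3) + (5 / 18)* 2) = 4096 / 45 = 91.02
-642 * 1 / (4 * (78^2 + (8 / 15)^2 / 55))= -3972375 / 150579128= -0.03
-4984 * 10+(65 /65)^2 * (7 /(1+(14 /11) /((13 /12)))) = -15499239 /311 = -49836.78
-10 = -10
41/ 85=0.48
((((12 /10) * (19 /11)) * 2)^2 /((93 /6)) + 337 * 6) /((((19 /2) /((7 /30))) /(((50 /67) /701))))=885346084 /16736455615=0.05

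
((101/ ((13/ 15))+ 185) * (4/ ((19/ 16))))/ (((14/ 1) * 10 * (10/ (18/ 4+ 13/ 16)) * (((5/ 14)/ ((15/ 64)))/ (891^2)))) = 1983908619/ 988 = 2008004.68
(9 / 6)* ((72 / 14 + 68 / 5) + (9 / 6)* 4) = 37.11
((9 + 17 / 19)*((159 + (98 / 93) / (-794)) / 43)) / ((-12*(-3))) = 275908330 / 271480113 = 1.02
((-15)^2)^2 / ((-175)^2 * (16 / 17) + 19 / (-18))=15491250 / 8819677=1.76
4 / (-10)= -2 / 5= -0.40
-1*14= -14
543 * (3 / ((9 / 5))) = 905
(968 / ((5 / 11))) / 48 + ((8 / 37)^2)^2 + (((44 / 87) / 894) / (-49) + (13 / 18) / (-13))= 87920711451484 / 1984071171845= 44.31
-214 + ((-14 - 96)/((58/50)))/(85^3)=-30490100/142477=-214.00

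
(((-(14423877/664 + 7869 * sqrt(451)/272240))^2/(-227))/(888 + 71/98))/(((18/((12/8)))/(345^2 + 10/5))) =-1658319434895630639763911/71477456815168000 -220659113218558833 * sqrt(451)/3573872840758400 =-23201904.91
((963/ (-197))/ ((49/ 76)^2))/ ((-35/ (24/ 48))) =2781144/ 16554895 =0.17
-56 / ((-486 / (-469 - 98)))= -196 / 3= -65.33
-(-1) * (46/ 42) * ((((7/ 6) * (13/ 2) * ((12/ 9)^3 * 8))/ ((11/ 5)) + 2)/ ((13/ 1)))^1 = 1380506/ 243243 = 5.68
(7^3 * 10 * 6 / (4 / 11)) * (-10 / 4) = -282975 / 2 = -141487.50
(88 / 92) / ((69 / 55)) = 1210 / 1587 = 0.76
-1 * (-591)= 591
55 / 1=55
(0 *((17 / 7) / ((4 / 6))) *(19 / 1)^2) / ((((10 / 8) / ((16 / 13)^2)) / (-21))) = 0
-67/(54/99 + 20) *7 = -5159/226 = -22.83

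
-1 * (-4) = 4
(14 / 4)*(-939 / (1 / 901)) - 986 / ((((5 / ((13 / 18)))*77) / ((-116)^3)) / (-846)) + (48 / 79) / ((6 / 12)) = -148756303014703 / 60830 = -2445443087.53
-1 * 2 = -2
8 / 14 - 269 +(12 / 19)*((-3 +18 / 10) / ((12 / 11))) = -178967 / 665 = -269.12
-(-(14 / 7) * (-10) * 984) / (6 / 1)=-3280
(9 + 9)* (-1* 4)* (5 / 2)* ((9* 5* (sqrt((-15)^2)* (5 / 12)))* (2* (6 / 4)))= -151875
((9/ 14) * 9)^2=33.47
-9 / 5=-1.80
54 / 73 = 0.74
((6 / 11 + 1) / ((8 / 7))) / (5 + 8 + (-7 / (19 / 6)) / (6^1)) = 2261 / 21120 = 0.11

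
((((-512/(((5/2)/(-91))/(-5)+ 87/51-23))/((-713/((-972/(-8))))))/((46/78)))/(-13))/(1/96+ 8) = 55431806976/830637605477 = 0.07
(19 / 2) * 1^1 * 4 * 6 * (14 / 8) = 399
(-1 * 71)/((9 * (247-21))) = -0.03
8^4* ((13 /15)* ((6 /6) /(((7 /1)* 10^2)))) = 13312 /2625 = 5.07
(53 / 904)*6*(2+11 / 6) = 1219 / 904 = 1.35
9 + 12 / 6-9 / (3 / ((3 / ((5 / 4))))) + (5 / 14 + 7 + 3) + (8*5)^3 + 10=4481691 / 70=64024.16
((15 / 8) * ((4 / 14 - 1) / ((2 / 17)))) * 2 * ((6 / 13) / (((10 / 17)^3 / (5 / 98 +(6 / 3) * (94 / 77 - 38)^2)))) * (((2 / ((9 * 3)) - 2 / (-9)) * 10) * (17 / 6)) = -45551143765357 / 38846808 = -1172583.96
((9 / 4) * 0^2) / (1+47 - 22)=0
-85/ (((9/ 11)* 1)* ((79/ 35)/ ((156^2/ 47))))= -88488400/ 3713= -23832.05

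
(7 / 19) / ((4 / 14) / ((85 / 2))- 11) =-0.03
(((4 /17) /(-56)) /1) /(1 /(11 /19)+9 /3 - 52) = 11 /123760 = 0.00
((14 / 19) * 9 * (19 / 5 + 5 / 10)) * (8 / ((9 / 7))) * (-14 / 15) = -235984 / 1425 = -165.60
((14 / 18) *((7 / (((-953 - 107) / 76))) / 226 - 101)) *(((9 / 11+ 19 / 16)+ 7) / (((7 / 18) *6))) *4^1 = -639180097 / 527032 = -1212.79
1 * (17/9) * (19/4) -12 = -109/36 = -3.03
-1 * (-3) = 3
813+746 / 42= 17446 / 21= 830.76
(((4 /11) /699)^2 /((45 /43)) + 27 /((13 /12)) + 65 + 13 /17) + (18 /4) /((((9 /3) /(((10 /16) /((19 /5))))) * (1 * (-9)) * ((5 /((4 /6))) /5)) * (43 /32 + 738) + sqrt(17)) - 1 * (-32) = 95634754794227462599289662478 /779497124107820969289498345 - 180000 * sqrt(17) /1325775557582401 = 122.69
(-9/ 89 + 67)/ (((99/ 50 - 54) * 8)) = -74425/ 462978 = -0.16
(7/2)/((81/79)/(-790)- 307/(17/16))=-3713395/306559297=-0.01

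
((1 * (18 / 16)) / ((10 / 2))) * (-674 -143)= -7353 / 40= -183.82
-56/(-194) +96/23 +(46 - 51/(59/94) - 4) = -4579592/131629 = -34.79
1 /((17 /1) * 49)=0.00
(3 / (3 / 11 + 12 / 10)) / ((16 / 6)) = 0.76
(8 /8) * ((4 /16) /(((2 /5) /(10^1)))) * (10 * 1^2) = 125 /2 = 62.50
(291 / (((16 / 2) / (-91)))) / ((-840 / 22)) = 13871 / 160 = 86.69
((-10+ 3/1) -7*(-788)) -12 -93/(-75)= 137456/25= 5498.24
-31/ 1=-31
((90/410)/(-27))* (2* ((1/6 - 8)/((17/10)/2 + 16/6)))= 940/25953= 0.04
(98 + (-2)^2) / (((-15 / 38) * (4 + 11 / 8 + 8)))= -19.32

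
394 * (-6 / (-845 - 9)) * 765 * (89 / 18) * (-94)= -420266010 / 427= -984229.53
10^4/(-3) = -10000/3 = -3333.33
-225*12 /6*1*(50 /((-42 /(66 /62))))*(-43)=-5321250 /217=-24521.89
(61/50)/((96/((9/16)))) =183/25600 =0.01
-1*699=-699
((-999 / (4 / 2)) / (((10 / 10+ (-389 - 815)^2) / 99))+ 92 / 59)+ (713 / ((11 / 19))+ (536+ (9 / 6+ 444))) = 2214.57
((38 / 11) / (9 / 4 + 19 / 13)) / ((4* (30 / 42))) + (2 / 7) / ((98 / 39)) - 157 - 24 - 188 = -368.56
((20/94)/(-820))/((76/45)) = -0.00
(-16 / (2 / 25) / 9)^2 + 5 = 40405 / 81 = 498.83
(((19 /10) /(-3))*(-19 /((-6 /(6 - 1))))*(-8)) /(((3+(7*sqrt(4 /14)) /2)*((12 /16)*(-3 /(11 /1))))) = -5776 /27+2888*sqrt(14) /81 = -80.52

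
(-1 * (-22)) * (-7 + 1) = -132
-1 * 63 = -63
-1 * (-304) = 304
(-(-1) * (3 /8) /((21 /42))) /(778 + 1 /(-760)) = 190 /197093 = 0.00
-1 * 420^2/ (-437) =176400/ 437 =403.66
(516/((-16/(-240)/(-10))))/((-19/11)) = 851400/19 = 44810.53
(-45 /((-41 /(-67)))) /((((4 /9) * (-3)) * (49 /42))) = 27135 /574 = 47.27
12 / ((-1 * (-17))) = 12 / 17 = 0.71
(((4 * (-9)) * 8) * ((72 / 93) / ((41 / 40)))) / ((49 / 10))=-2764800 / 62279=-44.39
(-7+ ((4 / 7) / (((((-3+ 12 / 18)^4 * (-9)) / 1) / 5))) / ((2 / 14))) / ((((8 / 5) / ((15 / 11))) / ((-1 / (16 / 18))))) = 11466225 / 1690304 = 6.78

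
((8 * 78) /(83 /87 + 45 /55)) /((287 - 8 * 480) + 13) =-12441 /125080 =-0.10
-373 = -373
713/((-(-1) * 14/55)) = 39215/14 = 2801.07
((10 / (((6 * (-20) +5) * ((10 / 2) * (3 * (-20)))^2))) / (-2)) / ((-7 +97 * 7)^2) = 1 / 934778880000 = 0.00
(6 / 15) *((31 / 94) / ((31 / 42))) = 42 / 235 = 0.18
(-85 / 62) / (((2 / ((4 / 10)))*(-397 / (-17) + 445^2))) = -0.00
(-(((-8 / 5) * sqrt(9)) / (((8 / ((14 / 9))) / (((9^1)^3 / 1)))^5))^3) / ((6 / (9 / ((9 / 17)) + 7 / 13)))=103243625902720205158796178745545701249399559 / 1703936000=60591258065279567518261350000000000.00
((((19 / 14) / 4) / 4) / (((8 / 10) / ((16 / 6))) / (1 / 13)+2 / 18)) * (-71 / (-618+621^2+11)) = -3195 / 819352352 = -0.00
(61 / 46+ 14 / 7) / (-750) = -51 / 11500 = -0.00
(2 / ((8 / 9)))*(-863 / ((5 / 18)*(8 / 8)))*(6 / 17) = -2467.16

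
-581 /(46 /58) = -16849 /23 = -732.57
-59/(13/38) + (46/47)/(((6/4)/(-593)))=-1025350/1833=-559.38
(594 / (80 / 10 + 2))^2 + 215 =93584 / 25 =3743.36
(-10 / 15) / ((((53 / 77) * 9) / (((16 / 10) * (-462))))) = 189728 / 2385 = 79.55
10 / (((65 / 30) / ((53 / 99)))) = 1060 / 429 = 2.47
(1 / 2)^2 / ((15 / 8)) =2 / 15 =0.13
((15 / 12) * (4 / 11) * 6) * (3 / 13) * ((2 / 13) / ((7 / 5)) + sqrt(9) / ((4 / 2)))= 13185 / 13013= 1.01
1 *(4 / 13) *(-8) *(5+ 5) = -320 / 13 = -24.62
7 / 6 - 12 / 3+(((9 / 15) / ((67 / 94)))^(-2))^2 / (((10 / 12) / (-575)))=-1451348186647 / 1054011096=-1376.98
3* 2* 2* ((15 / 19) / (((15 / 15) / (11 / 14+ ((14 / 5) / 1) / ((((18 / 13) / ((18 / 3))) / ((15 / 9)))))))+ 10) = 42430 / 133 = 319.02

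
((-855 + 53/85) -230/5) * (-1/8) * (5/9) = 19133/306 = 62.53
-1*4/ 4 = -1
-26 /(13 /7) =-14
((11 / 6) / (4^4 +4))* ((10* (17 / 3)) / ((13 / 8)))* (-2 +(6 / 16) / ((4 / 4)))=-187 / 468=-0.40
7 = 7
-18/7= -2.57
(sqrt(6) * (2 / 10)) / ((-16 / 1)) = -sqrt(6) / 80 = -0.03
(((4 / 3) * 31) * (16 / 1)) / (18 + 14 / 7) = 496 / 15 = 33.07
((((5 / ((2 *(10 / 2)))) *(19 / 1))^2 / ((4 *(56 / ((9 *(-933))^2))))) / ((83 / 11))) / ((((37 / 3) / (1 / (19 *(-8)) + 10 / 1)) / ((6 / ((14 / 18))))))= 37003372293591 / 1572352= 23533771.25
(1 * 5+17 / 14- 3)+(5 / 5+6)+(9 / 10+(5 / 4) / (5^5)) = 194507 / 17500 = 11.11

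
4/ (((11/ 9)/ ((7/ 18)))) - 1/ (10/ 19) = -69/ 110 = -0.63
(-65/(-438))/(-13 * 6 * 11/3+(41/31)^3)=-387283/740334318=-0.00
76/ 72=19/ 18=1.06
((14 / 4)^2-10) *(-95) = -855 / 4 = -213.75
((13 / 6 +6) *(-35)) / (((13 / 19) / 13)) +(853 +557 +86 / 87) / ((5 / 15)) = -208429 / 174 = -1197.87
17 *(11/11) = 17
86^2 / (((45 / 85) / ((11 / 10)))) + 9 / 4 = 2766509 / 180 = 15369.49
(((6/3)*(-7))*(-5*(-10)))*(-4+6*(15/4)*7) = -107450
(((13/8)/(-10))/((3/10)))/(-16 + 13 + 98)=-13/2280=-0.01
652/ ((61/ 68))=726.82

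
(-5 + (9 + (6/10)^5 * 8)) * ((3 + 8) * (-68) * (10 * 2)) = -43216448/625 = -69146.32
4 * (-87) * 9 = -3132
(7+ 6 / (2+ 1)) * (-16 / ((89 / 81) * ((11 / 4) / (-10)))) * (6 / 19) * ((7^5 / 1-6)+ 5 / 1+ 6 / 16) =47047093920 / 18601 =2529277.67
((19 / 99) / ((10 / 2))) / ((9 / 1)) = 19 / 4455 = 0.00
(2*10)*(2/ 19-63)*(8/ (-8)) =23900/ 19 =1257.89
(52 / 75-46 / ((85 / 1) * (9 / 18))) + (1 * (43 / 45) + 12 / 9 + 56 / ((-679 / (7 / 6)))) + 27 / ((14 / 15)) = 159633911 / 5194350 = 30.73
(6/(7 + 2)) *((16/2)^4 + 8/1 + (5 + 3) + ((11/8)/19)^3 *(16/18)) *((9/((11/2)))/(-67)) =-242472017/3621552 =-66.95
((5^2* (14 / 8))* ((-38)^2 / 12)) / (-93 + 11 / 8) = -126350 / 2199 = -57.46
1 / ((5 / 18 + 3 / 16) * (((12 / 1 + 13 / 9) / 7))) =9072 / 8107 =1.12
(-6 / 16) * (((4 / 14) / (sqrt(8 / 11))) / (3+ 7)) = -3 * sqrt(22) / 1120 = -0.01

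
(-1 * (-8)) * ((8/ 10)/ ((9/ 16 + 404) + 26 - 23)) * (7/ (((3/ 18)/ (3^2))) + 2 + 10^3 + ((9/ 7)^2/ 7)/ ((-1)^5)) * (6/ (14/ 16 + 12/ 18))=84.32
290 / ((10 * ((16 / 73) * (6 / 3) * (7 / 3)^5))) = 514431 / 537824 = 0.96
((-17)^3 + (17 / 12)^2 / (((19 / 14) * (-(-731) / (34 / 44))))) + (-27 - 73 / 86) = -6394088801 / 1294128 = -4940.85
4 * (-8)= -32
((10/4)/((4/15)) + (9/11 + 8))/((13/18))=14409/572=25.19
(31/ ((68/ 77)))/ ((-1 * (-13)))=2387/ 884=2.70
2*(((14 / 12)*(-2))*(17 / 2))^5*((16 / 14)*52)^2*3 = -5267510446016 / 81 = -65030993160.69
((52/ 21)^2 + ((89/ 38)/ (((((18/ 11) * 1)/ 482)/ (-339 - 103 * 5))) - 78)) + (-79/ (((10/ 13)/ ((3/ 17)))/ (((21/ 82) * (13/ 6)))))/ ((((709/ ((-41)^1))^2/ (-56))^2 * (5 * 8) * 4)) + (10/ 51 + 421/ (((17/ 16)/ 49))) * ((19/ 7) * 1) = -214574091200195964685829/ 399929594769334700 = -536529.66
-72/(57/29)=-696/19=-36.63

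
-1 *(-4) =4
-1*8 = -8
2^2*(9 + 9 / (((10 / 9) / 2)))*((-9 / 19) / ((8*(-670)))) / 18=63 / 127300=0.00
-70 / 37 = -1.89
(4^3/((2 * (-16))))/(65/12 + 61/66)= -88/279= -0.32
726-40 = 686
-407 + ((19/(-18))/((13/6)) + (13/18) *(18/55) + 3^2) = -854248/2145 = -398.25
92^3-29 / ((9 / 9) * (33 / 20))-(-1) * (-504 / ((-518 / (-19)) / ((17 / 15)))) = 4753655032 / 6105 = 778649.47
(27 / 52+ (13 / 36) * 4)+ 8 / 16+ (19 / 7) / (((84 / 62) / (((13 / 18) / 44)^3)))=4677903337885 / 1898743182336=2.46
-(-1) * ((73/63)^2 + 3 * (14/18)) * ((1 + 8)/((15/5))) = 14590/1323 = 11.03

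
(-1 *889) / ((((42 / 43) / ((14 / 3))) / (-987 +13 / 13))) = 37691822 / 9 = 4187980.22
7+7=14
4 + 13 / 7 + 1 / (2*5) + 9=1047 / 70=14.96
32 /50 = 16 /25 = 0.64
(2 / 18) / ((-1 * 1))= -1 / 9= -0.11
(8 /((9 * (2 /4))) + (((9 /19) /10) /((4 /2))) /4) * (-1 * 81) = -219609 /1520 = -144.48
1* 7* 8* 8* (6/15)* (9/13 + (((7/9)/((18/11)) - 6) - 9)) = -13050688/5265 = -2478.76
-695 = -695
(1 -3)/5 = -2/5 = -0.40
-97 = -97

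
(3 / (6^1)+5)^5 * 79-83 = 12720373 / 32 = 397511.66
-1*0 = 0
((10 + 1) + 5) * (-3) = -48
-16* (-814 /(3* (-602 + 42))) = -814 /105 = -7.75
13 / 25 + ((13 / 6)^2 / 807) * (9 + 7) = 111319 / 181575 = 0.61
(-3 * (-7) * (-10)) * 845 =-177450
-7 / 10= -0.70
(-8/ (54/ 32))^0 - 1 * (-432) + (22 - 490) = -35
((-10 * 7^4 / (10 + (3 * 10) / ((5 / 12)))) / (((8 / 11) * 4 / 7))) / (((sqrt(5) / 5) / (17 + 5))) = -10168235 * sqrt(5) / 656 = -34659.85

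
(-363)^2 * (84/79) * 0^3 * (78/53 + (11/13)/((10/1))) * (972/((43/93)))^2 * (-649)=0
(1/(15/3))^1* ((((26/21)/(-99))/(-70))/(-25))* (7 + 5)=-52/3031875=-0.00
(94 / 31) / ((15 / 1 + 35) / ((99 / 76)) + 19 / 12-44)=-37224 / 49507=-0.75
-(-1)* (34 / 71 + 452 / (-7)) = -31854 / 497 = -64.09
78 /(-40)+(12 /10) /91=-705 /364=-1.94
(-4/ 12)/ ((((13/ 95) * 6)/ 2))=-0.81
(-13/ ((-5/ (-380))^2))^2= 5638207744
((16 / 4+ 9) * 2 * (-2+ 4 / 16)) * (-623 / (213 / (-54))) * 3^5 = -123987591 / 71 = -1746304.10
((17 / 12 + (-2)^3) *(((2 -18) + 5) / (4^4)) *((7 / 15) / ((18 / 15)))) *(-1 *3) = -6083 / 18432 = -0.33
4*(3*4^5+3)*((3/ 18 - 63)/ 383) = -772850/ 383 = -2017.89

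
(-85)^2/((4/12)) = 21675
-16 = -16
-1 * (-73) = 73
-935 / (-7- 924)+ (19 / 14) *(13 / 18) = 66511 / 33516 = 1.98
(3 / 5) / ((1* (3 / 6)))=6 / 5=1.20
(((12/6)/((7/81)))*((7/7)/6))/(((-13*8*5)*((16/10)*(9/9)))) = -0.00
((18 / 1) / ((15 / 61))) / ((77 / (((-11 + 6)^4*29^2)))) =38475750 / 77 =499685.06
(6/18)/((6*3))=1/54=0.02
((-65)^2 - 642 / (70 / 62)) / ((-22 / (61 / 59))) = -7806353 / 45430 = -171.83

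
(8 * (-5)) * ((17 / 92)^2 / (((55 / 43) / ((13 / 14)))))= -161551 / 162932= -0.99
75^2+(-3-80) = 5542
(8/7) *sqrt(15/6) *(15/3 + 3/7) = 152 *sqrt(10)/49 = 9.81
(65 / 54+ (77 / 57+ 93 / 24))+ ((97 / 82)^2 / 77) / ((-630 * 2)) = 239081252017 / 37184661360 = 6.43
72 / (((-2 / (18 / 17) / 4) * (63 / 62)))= -17856 / 119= -150.05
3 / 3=1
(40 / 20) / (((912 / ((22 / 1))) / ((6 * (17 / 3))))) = 187 / 114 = 1.64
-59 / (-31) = 59 / 31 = 1.90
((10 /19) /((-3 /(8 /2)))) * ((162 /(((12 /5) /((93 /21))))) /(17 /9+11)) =-62775 /3857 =-16.28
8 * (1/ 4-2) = -14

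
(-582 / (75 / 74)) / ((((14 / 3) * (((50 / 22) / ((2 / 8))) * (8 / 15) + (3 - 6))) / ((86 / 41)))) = -61113492 / 437675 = -139.63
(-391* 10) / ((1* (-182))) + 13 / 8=23.11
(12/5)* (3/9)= 4/5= 0.80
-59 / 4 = -14.75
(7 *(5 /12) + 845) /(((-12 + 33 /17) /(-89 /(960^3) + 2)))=-12242976152209 /72619130880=-168.59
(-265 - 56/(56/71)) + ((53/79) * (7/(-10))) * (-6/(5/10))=-130494/395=-330.36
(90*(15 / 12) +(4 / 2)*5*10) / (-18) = -425 / 36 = -11.81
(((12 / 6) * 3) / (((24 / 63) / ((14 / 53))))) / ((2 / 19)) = 8379 / 212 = 39.52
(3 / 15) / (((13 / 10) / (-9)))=-18 / 13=-1.38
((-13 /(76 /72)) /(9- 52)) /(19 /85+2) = 2210 /17157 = 0.13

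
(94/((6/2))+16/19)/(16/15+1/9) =27510/1007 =27.32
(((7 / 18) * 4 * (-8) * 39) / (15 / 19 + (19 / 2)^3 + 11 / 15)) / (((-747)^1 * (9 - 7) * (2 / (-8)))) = -2213120 / 1462840389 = -0.00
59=59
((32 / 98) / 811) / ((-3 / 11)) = -0.00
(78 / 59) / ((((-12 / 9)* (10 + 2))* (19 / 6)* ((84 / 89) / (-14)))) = 3471 / 8968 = 0.39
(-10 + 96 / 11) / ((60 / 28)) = -98 / 165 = -0.59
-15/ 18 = -5/ 6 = -0.83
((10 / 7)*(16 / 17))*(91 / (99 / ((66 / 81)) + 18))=4160 / 4743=0.88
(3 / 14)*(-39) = -117 / 14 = -8.36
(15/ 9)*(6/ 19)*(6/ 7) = 60/ 133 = 0.45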